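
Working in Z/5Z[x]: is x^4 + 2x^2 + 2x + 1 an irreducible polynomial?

Write P(x) = x^4 + 2x^2 + 2x + 1.
Check for roots in Z/5Z: P(0) = 1; P(1) = 1; P(2) = 4; P(3) = 1; P(4) = 2.
No roots, so no linear factors.
Degree-2 irreducible divisors: test the 10 monic irreducibles of degree 2 over GF(5).
None of them divide P (all give nonzero remainder).
No irreducible factor of degree ≤ 2 exists, so P is irreducible over GF(5).

Yes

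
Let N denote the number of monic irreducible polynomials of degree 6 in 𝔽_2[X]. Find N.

9

By the necklace-counting formula, N_2(6) = (1/6) Σ_{d|6} μ(6/d)·2^d.
Divisors of 6: 1, 2, 3, 6; μ(6/d) for each: 1, -1, -1, 1.
Σ = 2^1 − 2^2 − 2^3 + 2^6 = 54.
N = 54/6 = 9.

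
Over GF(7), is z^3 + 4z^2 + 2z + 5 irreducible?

Yes

Write g(z) = z^3 + 4z^2 + 2z + 5.
Check for roots in GF(7): g(0) = 5; g(1) = 5; g(2) = 5; g(3) = 4; g(4) = 1; g(5) = 2; g(6) = 6.
No roots. A degree-3 polynomial over a field with no linear factor is irreducible.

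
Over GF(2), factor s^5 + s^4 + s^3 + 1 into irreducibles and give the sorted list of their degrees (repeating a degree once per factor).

Write f(s) = s^5 + s^4 + s^3 + 1.
Roots in GF(2): f(0) = 1; f(1) = 0 → root.
Linear factors from roots: (s + 1).
Complete factorization: f(s) = (s + 1)^2·(s^3 + s^2 + 1).
Factor degrees with multiplicity: 1 + 1 + 3 = 5.

1, 1, 3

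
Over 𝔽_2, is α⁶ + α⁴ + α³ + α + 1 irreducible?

Write h(α) = α⁶ + α⁴ + α³ + α + 1.
Check for roots in 𝔽_2: h(0) = 1; h(1) = 1.
No roots, so no linear factors.
Monic irreducibles of degree 2 over GF(2): α² + α + 1.
None of them divide h (all give nonzero remainder).
Monic irreducibles of degree 3 over GF(2): α³ + α + 1, α³ + α² + 1.
None of them divide h (all give nonzero remainder).
No irreducible factor of degree ≤ 3 exists, so h is irreducible over GF(2).

Yes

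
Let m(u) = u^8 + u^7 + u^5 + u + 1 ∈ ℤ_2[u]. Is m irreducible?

Check for roots in ℤ_2: m(0) = 1; m(1) = 1.
No roots, so no linear factors.
Monic irreducibles of degree 2 over GF(2): u^2 + u + 1.
None of them divide m (all give nonzero remainder).
Monic irreducibles of degree 3 over GF(2): u^3 + u + 1, u^3 + u^2 + 1.
None of them divide m (all give nonzero remainder).
Monic irreducibles of degree 4 over GF(2): u^4 + u + 1, u^4 + u^3 + 1, u^4 + u^3 + u^2 + u + 1.
None of them divide m (all give nonzero remainder).
No irreducible factor of degree ≤ 4 exists, so m is irreducible over GF(2).

Yes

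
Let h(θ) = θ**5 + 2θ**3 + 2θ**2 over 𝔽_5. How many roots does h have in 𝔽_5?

Evaluate at each of the 5 elements of 𝔽_5:
h(0) = 0 → root; h(1) = 0 → root; h(2) = 1; h(3) = 0 → root; h(4) = 4.
Roots: {0, 1, 3}.

3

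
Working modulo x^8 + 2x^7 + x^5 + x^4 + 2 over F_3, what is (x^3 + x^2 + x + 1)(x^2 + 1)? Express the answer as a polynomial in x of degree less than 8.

x^5 + x^4 + 2x^3 + 2x^2 + x + 1

Multiply in F_3[x]: (x^3 + x^2 + x + 1)·(x^2 + 1) = x^5 + x^4 + 2x^3 + 2x^2 + x + 1.
Reduced: x^5 + x^4 + 2x^3 + 2x^2 + x + 1.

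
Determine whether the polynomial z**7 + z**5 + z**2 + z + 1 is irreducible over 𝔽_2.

Write g(z) = z**7 + z**5 + z**2 + z + 1.
Check for roots in 𝔽_2: g(0) = 1; g(1) = 1.
No roots, so no linear factors.
Monic irreducibles of degree 2 over GF(2): z**2 + z + 1.
None of them divide g (all give nonzero remainder).
Monic irreducibles of degree 3 over GF(2): z**3 + z + 1, z**3 + z**2 + 1.
None of them divide g (all give nonzero remainder).
No irreducible factor of degree ≤ 3 exists, so g is irreducible over GF(2).

Yes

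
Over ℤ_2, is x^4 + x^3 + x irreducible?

Write h(x) = x^4 + x^3 + x.
Check for roots in ℤ_2: h(0) = 0 → root; h(1) = 1.
h(0) = 0, so (x) divides h(x); h is reducible.

No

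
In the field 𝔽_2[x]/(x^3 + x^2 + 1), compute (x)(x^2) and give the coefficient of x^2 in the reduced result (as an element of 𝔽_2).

Multiply in 𝔽_2[x]: (x)·(x^2) = x^3.
Reduce using x^3 ≡ x^2 + 1 (mod x^3 + x^2 + 1).
Reduced: x^2 + 1.

1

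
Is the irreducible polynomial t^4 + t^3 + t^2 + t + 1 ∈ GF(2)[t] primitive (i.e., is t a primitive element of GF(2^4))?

No

Write f(t) = t^4 + t^3 + t^2 + t + 1.
|GF(2^4)^×| = 2^4 − 1 = 15. Prime factorization: 15 = 3·5.
f is primitive ⇔ t has order 15 in GF(2)[t]/(f), i.e. t^(15/q) ≠ 1 for each prime q | 15.
t^(5) mod f = 1
t^(3) mod f = t^3.
Since t^(5) = 1, the order of t divides 5 < 15; not primitive.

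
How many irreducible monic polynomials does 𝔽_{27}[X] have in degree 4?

132678

The number of monic irreducibles of degree 4 over GF(27) is (1/4)·Σ_{d∣4} μ(4/d) 27^d.
Divisors of 4: 1, 2, 4; μ(4/d) for each: 0, -1, 1.
Σ = − 27^2 + 27^4 = 530712.
N = 530712/4 = 132678.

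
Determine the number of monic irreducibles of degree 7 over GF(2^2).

2340

x^(4^7) − x is the product of all monic irreducibles of degree dividing 7; Möbius inversion gives N = (1/7) Σ μ(7/d)·4^d.
Divisors of 7: 1, 7; μ(7/d) for each: -1, 1.
Σ = − 4^1 + 4^7 = 16380.
N = 16380/7 = 2340.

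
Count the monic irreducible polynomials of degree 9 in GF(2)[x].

56

x^(2^9) − x is the product of all monic irreducibles of degree dividing 9; Möbius inversion gives N = (1/9) Σ μ(9/d)·2^d.
Divisors of 9: 1, 3, 9; μ(9/d) for each: 0, -1, 1.
Σ = − 2^3 + 2^9 = 504.
N = 504/9 = 56.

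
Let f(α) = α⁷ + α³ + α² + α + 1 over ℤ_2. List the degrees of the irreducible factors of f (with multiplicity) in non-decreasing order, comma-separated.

Roots in ℤ_2: f(0) = 1; f(1) = 1.
Complete factorization: f(α) = (α⁷ + α³ + α² + α + 1).
Factor degrees with multiplicity: 7 = 7.

7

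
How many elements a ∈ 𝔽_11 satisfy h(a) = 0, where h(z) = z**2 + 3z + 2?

Evaluate at each of the 11 elements of 𝔽_11:
h(0) = 2; h(1) = 6; h(2) = 1; h(3) = 9; h(4) = 8; h(5) = 9; h(6) = 1; h(7) = 6; h(8) = 2; h(9) = 0 → root; h(10) = 0 → root.
Roots: {9, 10}.

2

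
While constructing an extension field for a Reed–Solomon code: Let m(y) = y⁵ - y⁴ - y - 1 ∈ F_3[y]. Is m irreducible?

Check for roots in F_3: m(0) = 2; m(1) = 1; m(2) = 1.
No roots, so no linear factors.
Monic irreducibles of degree 2 over GF(3): y² + 1, y² + y - 1, y² - y - 1.
None of them divide m (all give nonzero remainder).
No irreducible factor of degree ≤ 2 exists, so m is irreducible over GF(3).

Yes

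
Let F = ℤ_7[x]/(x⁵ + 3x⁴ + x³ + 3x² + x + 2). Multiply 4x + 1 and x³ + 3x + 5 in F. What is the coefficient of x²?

Multiply in ℤ_7[x]: (4x + 1)·(x³ + 3x + 5) = 4x⁴ + x³ + 5x² + 2x + 5.
Reduced: 4x⁴ + x³ + 5x² + 2x + 5.

5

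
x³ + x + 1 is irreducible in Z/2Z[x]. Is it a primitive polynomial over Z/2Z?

Yes

Write f(x) = x³ + x + 1.
|GF(2^3)^×| = 2^3 − 1 = 7. Prime factorization: 7 = 7.
f is primitive ⇔ x has order 7 in GF(2)[x]/(f), i.e. x^(7/q) ≠ 1 for each prime q | 7.
x^(1) mod f = x.
None equal 1, so x has full order 7; f is primitive.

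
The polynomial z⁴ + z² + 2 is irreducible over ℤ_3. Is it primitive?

No

Write f(z) = z⁴ + z² + 2.
|GF(3^4)^×| = 3^4 − 1 = 80. Prime factorization: 80 = 2^4·5.
f is primitive ⇔ z has order 80 in GF(3)[z]/(f), i.e. z^(80/q) ≠ 1 for each prime q | 80.
z^(40) mod f = 2.
z^(16) mod f = 1
Since z^(16) = 1, the order of z divides 16 < 80; not primitive.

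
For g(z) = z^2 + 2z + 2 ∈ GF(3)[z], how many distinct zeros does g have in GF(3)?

Evaluate at each of the 3 elements of GF(3):
g(0) = 2; g(1) = 2; g(2) = 1.
No element is a root.

0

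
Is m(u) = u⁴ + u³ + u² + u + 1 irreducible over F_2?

Check for roots in F_2: m(0) = 1; m(1) = 1.
No roots, so no linear factors.
Monic irreducibles of degree 2 over GF(2): u² + u + 1.
None of them divide m (all give nonzero remainder).
No irreducible factor of degree ≤ 2 exists, so m is irreducible over GF(2).

Yes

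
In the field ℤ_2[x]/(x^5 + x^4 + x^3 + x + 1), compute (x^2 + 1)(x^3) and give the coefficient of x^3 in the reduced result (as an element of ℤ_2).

0

Multiply in ℤ_2[x]: (x^2 + 1)·(x^3) = x^5 + x^3.
Reduce using x^5 ≡ x^4 + x^3 + x + 1 (mod x^5 + x^4 + x^3 + x + 1).
Reduced: x^4 + x + 1.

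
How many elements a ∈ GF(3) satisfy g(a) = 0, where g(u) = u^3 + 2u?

3

Evaluate at each of the 3 elements of GF(3):
g(0) = 0 → root; g(1) = 0 → root; g(2) = 0 → root.
Roots: {0, 1, 2}.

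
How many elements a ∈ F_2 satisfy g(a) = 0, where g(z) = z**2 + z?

Evaluate at each of the 2 elements of F_2:
g(0) = 0 → root; g(1) = 0 → root.
Roots: {0, 1}.

2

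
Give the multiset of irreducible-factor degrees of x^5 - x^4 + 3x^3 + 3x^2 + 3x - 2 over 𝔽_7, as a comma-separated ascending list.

1, 1, 1, 2

Write h(x) = x^5 - x^4 + 3x^3 + 3x^2 + 3x - 2.
Linear factors from roots: (x - 1), (x - 2), (x + 1).
Complete factorization: h(x) = (x + 1)·(x - 2)·(x - 1)·(x^2 + x - 1).
Factor degrees with multiplicity: 1 + 1 + 1 + 2 = 5.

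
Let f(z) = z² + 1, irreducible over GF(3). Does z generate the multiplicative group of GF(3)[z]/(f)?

|GF(3^2)^×| = 3^2 − 1 = 8. Prime factorization: 8 = 2^3.
f is primitive ⇔ z has order 8 in GF(3)[z]/(f), i.e. z^(8/q) ≠ 1 for each prime q | 8.
z^(4) mod f = 1
Since z^(4) = 1, the order of z divides 4 < 8; not primitive.

No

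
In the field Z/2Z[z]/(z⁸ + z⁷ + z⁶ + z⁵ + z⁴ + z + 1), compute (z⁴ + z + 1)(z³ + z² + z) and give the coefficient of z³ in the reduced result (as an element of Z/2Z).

Multiply in Z/2Z[z]: (z⁴ + z + 1)·(z³ + z² + z) = z⁷ + z⁶ + z⁵ + z⁴ + z.
Reduced: z⁷ + z⁶ + z⁵ + z⁴ + z.

0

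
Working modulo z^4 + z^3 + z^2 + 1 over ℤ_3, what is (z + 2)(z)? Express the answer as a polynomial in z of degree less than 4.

z^2 + 2z

Multiply in ℤ_3[z]: (z + 2)·(z) = z^2 + 2z.
Reduced: z^2 + 2z.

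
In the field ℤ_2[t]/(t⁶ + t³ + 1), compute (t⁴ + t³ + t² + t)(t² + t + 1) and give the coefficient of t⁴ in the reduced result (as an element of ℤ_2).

1

Multiply in ℤ_2[t]: (t⁴ + t³ + t² + t)·(t² + t + 1) = t⁶ + t⁴ + t³ + t.
Reduce using t⁶ ≡ t³ + 1 (mod t⁶ + t³ + 1).
Reduced: t⁴ + t + 1.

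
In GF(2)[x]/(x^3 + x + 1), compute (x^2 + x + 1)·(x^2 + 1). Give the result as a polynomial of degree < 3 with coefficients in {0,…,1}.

Multiply in GF(2)[x]: (x^2 + x + 1)·(x^2 + 1) = x^4 + x^3 + x + 1.
Reduce using x^3 ≡ x + 1 (mod x^3 + x + 1).
Reduced: x^2 + x.

x^2 + x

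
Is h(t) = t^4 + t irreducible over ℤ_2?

Check for roots in ℤ_2: h(0) = 0 → root; h(1) = 0 → root.
h(0) = 0, so (t) divides h(t); h is reducible.

No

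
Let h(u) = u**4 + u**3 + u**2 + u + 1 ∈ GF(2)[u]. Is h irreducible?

Check for roots in GF(2): h(0) = 1; h(1) = 1.
No roots, so no linear factors.
Monic irreducibles of degree 2 over GF(2): u**2 + u + 1.
None of them divide h (all give nonzero remainder).
No irreducible factor of degree ≤ 2 exists, so h is irreducible over GF(2).

Yes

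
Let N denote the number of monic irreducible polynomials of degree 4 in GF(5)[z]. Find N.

150

The number of monic irreducibles of degree 4 over GF(5) is (1/4)·Σ_{d∣4} μ(4/d) 5^d.
Divisors of 4: 1, 2, 4; μ(4/d) for each: 0, -1, 1.
Σ = − 5^2 + 5^4 = 600.
N = 600/4 = 150.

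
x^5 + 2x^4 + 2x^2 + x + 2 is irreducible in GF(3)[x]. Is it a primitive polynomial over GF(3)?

Write f(x) = x^5 + 2x^4 + 2x^2 + x + 2.
|GF(3^5)^×| = 3^5 − 1 = 242. Prime factorization: 242 = 2·11^2.
f is primitive ⇔ x has order 242 in GF(3)[x]/(f), i.e. x^(242/q) ≠ 1 for each prime q | 242.
x^(121) mod f = 1
x^(22) mod f = x^4 + 2x^3 + 2x^2 + x + 1.
Since x^(121) = 1, the order of x divides 121 < 242; not primitive.

No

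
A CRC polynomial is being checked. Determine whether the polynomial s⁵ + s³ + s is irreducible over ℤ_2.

No

Write P(s) = s⁵ + s³ + s.
Check for roots in ℤ_2: P(0) = 0 → root; P(1) = 1.
P(0) = 0, so (s) divides P(s); P is reducible.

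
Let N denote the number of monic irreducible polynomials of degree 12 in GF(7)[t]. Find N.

Gauss's count: N_{7}(12) = (1/12) Σ_{d|12} μ(12/d)·7^d.
Divisors of 12: 1, 2, 3, 4, 6, 12; μ(12/d) for each: 0, 1, 0, -1, -1, 1.
Σ = 7^2 − 7^4 − 7^6 + 7^12 = 13841167200.
N = 13841167200/12 = 1153430600.

1153430600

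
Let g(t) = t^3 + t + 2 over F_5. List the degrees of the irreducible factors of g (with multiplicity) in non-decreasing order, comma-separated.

Roots in F_5: g(0) = 2; g(1) = 4; g(2) = 2; g(3) = 2; g(4) = 0 → root.
Linear factors from roots: (t + 1).
Complete factorization: g(t) = (t + 1)·(t^2 + 4t + 2).
Factor degrees with multiplicity: 1 + 2 = 3.

1, 2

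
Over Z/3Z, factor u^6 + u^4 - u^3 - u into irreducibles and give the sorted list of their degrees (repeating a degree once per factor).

1, 1, 1, 1, 2

Write f(u) = u^6 + u^4 - u^3 - u.
Roots in Z/3Z: f(0) = 0 → root; f(1) = 0 → root; f(2) = 1.
Linear factors from roots: (u), (u - 1).
Complete factorization: f(u) = (u)·(u - 1)^3·(u^2 + 1).
Factor degrees with multiplicity: 1 + 1 + 1 + 1 + 2 = 6.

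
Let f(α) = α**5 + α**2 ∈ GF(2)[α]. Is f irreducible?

Check for roots in GF(2): f(0) = 0 → root; f(1) = 0 → root.
f(0) = 0, so (α) divides f(α); f is reducible.

No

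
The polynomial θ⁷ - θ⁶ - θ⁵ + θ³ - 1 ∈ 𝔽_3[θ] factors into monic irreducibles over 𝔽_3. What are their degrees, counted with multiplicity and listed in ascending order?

1, 2, 2, 2

Write g(θ) = θ⁷ - θ⁶ - θ⁵ + θ³ - 1.
Roots in 𝔽_3: g(0) = 2; g(1) = 2; g(2) = 0 → root.
Linear factors from roots: (θ + 1).
Complete factorization: g(θ) = (θ + 1)·(θ² + θ - 1)·(θ² + 1)^2.
Factor degrees with multiplicity: 1 + 2 + 2 + 2 = 7.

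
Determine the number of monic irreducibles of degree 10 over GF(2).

x^(2^10) − x is the product of all monic irreducibles of degree dividing 10; Möbius inversion gives N = (1/10) Σ μ(10/d)·2^d.
Divisors of 10: 1, 2, 5, 10; μ(10/d) for each: 1, -1, -1, 1.
Σ = 2^1 − 2^2 − 2^5 + 2^10 = 990.
N = 990/10 = 99.

99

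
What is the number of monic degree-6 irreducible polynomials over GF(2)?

Gauss's count: N_{2}(6) = (1/6) Σ_{d|6} μ(6/d)·2^d.
Divisors of 6: 1, 2, 3, 6; μ(6/d) for each: 1, -1, -1, 1.
Σ = 2^1 − 2^2 − 2^3 + 2^6 = 54.
N = 54/6 = 9.

9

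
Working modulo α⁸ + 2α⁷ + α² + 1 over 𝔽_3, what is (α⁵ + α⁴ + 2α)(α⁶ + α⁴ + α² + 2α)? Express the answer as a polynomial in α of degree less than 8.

Multiply in 𝔽_3[α]: (α⁵ + α⁴ + 2α)·(α⁶ + α⁴ + α² + 2α) = α¹¹ + α¹⁰ + α⁹ + α⁸ + α⁵ + 2α³ + α².
Reduce using α⁸ ≡ α⁷ + 2α² + 2 (mod α⁸ + 2α⁷ + α² + 1).
Reduced: α⁷ + α⁴ + α³ + α² + 2.

α^7 + α^4 + α^3 + α^2 + 2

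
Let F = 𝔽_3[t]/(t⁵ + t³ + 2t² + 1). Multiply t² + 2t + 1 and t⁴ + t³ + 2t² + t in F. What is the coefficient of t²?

Multiply in 𝔽_3[t]: (t² + 2t + 1)·(t⁴ + t³ + 2t² + t) = t⁶ + 2t⁴ + t² + t.
Reduce using t⁵ ≡ 2t³ + t² + 2 (mod t⁵ + t³ + 2t² + 1).
Reduced: t⁴ + t³ + t².

1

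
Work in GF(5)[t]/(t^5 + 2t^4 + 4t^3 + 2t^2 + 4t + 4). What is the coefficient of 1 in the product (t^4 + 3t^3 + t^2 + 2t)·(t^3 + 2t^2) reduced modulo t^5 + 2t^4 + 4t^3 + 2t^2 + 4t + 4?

2

Multiply in GF(5)[t]: (t^4 + 3t^3 + t^2 + 2t)·(t^3 + 2t^2) = t^7 + 2t^5 + 4t^4 + 4t^3.
Reduce using t^5 ≡ 3t^4 + t^3 + 3t^2 + t + 1 (mod t^5 + 2t^4 + 4t^3 + 2t^2 + 4t + 4).
Reduced: t^4 + t^3 + 2.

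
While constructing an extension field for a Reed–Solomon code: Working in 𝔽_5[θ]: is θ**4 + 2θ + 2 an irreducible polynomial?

Write P(θ) = θ**4 + 2θ + 2.
Check for roots in 𝔽_5: P(0) = 2; P(1) = 0 → root; P(2) = 2; P(3) = 4; P(4) = 1.
P(1) = 0, so (θ − 1) divides P(θ); P is reducible.

No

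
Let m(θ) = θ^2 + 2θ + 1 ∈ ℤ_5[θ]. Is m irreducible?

No

Check for roots in ℤ_5: m(0) = 1; m(1) = 4; m(2) = 4; m(3) = 1; m(4) = 0 → root.
m(4) = 0, so (θ − 4) divides m(θ); m is reducible.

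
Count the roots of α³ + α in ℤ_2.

Write g(α) = α³ + α.
Evaluate at each of the 2 elements of ℤ_2:
g(0) = 0 → root; g(1) = 0 → root.
Roots: {0, 1}.

2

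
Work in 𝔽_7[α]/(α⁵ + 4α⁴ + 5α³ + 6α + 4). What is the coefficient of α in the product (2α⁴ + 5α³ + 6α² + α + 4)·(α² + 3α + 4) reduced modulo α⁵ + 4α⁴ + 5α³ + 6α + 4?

Multiply in 𝔽_7[α]: (2α⁴ + 5α³ + 6α² + α + 4)·(α² + 3α + 4) = 2α⁶ + 4α⁵ + α⁴ + 4α³ + 3α² + 2α + 2.
Reduce using α⁵ ≡ 3α⁴ + 2α³ + α + 3 (mod α⁵ + 4α⁴ + 5α³ + 6α + 4).
Reduced: 3α³ + 5α² + 4α + 4.

4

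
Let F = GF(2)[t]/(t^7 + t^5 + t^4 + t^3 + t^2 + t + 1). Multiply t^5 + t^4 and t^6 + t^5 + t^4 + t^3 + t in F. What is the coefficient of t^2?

1

Multiply in GF(2)[t]: (t^5 + t^4)·(t^6 + t^5 + t^4 + t^3 + t) = t^11 + t^7 + t^6 + t^5.
Reduce using t^7 ≡ t^5 + t^4 + t^3 + t^2 + t + 1 (mod t^7 + t^5 + t^4 + t^3 + t^2 + t + 1).
Reduced: t^5 + t^3 + t^2 + 1.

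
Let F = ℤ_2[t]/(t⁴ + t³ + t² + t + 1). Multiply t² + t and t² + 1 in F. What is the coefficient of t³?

Multiply in ℤ_2[t]: (t² + t)·(t² + 1) = t⁴ + t³ + t² + t.
Reduce using t⁴ ≡ t³ + t² + t + 1 (mod t⁴ + t³ + t² + t + 1).
Reduced: 1.

0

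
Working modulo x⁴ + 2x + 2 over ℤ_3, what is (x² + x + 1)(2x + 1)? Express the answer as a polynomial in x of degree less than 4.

Multiply in ℤ_3[x]: (x² + x + 1)·(2x + 1) = 2x³ + 1.
Reduced: 2x³ + 1.

2x^3 + 1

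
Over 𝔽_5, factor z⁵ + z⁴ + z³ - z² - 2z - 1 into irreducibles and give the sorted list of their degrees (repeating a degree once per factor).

1, 2, 2

Write g(z) = z⁵ + z⁴ + z³ - z² - 2z - 1.
Roots in 𝔽_5: g(0) = 4; g(1) = 4; g(2) = 2; g(3) = 0 → root; g(4) = 4.
Linear factors from roots: (z + 2).
Complete factorization: g(z) = (z + 2)·(z² + 2)·(z² - z + 1).
Factor degrees with multiplicity: 1 + 2 + 2 = 5.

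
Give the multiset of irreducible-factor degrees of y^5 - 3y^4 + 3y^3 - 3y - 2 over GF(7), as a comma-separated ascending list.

1, 1, 1, 2

Write g(y) = y^5 - 3y^4 + 3y^3 - 3y - 2.
Linear factors from roots: (y - 2), (y - 3), (y + 3).
Complete factorization: g(y) = (y + 3)·(y - 3)·(y - 2)·(y^2 - y + 3).
Factor degrees with multiplicity: 1 + 1 + 1 + 2 = 5.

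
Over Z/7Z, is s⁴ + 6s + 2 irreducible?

Yes

Write P(s) = s⁴ + 6s + 2.
Check for roots in Z/7Z: P(0) = 2; P(1) = 2; P(2) = 2; P(3) = 3; P(4) = 2; P(5) = 6; P(6) = 4.
No roots, so no linear factors.
Degree-2 irreducible divisors: test the 21 monic irreducibles of degree 2 over GF(7).
None of them divide P (all give nonzero remainder).
No irreducible factor of degree ≤ 2 exists, so P is irreducible over GF(7).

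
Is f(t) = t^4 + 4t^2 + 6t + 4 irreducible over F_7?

Check for roots in F_7: f(0) = 4; f(1) = 1; f(2) = 6; f(3) = 6; f(4) = 5; f(5) = 3; f(6) = 3.
No roots, so no linear factors.
Degree-2 irreducible divisors: test the 21 monic irreducibles of degree 2 over GF(7).
None of them divide f (all give nonzero remainder).
No irreducible factor of degree ≤ 2 exists, so f is irreducible over GF(7).

Yes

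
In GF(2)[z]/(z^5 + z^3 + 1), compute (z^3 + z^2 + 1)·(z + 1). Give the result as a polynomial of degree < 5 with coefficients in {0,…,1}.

z^4 + z^2 + z + 1

Multiply in GF(2)[z]: (z^3 + z^2 + 1)·(z + 1) = z^4 + z^2 + z + 1.
Reduced: z^4 + z^2 + z + 1.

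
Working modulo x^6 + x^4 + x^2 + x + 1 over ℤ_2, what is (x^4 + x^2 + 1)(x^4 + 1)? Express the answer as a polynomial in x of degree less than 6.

x^4 + x^3 + 1

Multiply in ℤ_2[x]: (x^4 + x^2 + 1)·(x^4 + 1) = x^8 + x^6 + x^2 + 1.
Reduce using x^6 ≡ x^4 + x^2 + x + 1 (mod x^6 + x^4 + x^2 + x + 1).
Reduced: x^4 + x^3 + 1.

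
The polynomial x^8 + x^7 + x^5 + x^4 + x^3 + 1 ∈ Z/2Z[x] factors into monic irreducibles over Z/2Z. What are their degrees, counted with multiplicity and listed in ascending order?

1, 2, 2, 3

Write h(x) = x^8 + x^7 + x^5 + x^4 + x^3 + 1.
Roots in Z/2Z: h(0) = 1; h(1) = 0 → root.
Linear factors from roots: (x + 1).
Complete factorization: h(x) = (x + 1)·(x^2 + x + 1)^2·(x^3 + x + 1).
Factor degrees with multiplicity: 1 + 2 + 2 + 3 = 8.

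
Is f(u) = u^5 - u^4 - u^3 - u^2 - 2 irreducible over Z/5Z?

Yes

Check for roots in Z/5Z: f(0) = 3; f(1) = 1; f(2) = 2; f(3) = 4; f(4) = 1.
No roots, so no linear factors.
Degree-2 irreducible divisors: test the 10 monic irreducibles of degree 2 over GF(5).
None of them divide f (all give nonzero remainder).
No irreducible factor of degree ≤ 2 exists, so f is irreducible over GF(5).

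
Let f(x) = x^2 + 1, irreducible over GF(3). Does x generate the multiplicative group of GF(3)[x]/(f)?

No

|GF(3^2)^×| = 3^2 − 1 = 8. Prime factorization: 8 = 2^3.
f is primitive ⇔ x has order 8 in GF(3)[x]/(f), i.e. x^(8/q) ≠ 1 for each prime q | 8.
x^(4) mod f = 1
Since x^(4) = 1, the order of x divides 4 < 8; not primitive.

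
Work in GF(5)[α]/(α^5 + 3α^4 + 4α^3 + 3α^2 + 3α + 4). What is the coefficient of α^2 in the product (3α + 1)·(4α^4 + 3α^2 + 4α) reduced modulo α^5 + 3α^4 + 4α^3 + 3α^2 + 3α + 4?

4

Multiply in GF(5)[α]: (3α + 1)·(4α^4 + 3α^2 + 4α) = 2α^5 + 4α^4 + 4α^3 + 4α.
Reduce using α^5 ≡ 2α^4 + α^3 + 2α^2 + 2α + 1 (mod α^5 + 3α^4 + 4α^3 + 3α^2 + 3α + 4).
Reduced: 3α^4 + α^3 + 4α^2 + 3α + 2.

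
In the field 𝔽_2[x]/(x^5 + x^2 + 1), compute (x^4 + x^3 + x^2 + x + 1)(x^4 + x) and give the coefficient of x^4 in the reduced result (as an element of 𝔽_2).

1

Multiply in 𝔽_2[x]: (x^4 + x^3 + x^2 + x + 1)·(x^4 + x) = x^8 + x^7 + x^6 + x^3 + x^2 + x.
Reduce using x^5 ≡ x^2 + 1 (mod x^5 + x^2 + 1).
Reduced: x^4 + x^3 + x^2 + 1.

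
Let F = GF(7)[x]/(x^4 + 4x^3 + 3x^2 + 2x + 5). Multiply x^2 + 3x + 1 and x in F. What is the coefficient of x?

Multiply in GF(7)[x]: (x^2 + 3x + 1)·(x) = x^3 + 3x^2 + x.
Reduced: x^3 + 3x^2 + x.

1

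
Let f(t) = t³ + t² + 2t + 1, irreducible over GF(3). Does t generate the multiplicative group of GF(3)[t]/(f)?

|GF(3^3)^×| = 3^3 − 1 = 26. Prime factorization: 26 = 2·13.
f is primitive ⇔ t has order 26 in GF(3)[t]/(f), i.e. t^(26/q) ≠ 1 for each prime q | 26.
t^(13) mod f = 2.
t^(2) mod f = t².
None equal 1, so t has full order 26; f is primitive.

Yes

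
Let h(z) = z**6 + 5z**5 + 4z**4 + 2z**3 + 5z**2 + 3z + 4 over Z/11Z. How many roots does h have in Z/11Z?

2

Evaluate at each of the 11 elements of Z/11Z:
h(0) = 4; h(1) = 2; h(2) = 4; h(3) = 4; h(4) = 3; h(5) = 0 → root; h(6) = 10; h(7) = 10; h(8) = 0 → root; h(9) = 3; h(10) = 4.
Roots: {5, 8}.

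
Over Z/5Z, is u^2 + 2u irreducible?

Write P(u) = u^2 + 2u.
Check for roots in Z/5Z: P(0) = 0 → root; P(1) = 3; P(2) = 3; P(3) = 0 → root; P(4) = 4.
P(0) = 0, so (u) divides P(u); P is reducible.

No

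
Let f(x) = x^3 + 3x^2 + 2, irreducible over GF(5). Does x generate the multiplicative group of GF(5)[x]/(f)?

Yes

|GF(5^3)^×| = 5^3 − 1 = 124. Prime factorization: 124 = 2^2·31.
f is primitive ⇔ x has order 124 in GF(5)[x]/(f), i.e. x^(124/q) ≠ 1 for each prime q | 124.
x^(62) mod f = 4.
x^(4) mod f = 4x^2 + 3x + 1.
None equal 1, so x has full order 124; f is primitive.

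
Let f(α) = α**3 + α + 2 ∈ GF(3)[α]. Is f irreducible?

No

Check for roots in GF(3): f(0) = 2; f(1) = 1; f(2) = 0 → root.
f(2) = 0, so (α − 2) divides f(α); f is reducible.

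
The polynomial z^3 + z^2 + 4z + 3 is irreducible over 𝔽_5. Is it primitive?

Yes

Write f(z) = z^3 + z^2 + 4z + 3.
|GF(5^3)^×| = 5^3 − 1 = 124. Prime factorization: 124 = 2^2·31.
f is primitive ⇔ z has order 124 in GF(5)[z]/(f), i.e. z^(124/q) ≠ 1 for each prime q | 124.
z^(62) mod f = 4.
z^(4) mod f = 2z^2 + z + 3.
None equal 1, so z has full order 124; f is primitive.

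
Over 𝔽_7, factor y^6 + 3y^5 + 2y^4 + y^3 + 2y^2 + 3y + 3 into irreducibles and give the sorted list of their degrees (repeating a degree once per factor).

Write f(y) = y^6 + 3y^5 + 2y^4 + y^3 + 2y^2 + 3y + 3.
Linear factors from roots: (y + 5), (y + 3).
Complete factorization: f(y) = (y + 5)·(y + 3)^2·(y^3 + 6y^2 + 2y + 1).
Factor degrees with multiplicity: 1 + 1 + 1 + 3 = 6.

1, 1, 1, 3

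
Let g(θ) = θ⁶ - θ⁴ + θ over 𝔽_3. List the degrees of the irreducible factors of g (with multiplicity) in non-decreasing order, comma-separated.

Roots in 𝔽_3: g(0) = 0 → root; g(1) = 1; g(2) = 2.
Linear factors from roots: (θ).
Complete factorization: g(θ) = (θ)·(θ² - θ - 1)·(θ³ + θ² + θ - 1).
Factor degrees with multiplicity: 1 + 2 + 3 = 6.

1, 2, 3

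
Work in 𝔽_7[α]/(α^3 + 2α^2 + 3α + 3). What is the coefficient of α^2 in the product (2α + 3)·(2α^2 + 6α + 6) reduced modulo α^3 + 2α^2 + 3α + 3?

3

Multiply in 𝔽_7[α]: (2α + 3)·(2α^2 + 6α + 6) = 4α^3 + 4α^2 + 2α + 4.
Reduce using α^3 ≡ 5α^2 + 4α + 4 (mod α^3 + 2α^2 + 3α + 3).
Reduced: 3α^2 + 4α + 6.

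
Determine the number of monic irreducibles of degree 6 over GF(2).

9

x^(2^6) − x is the product of all monic irreducibles of degree dividing 6; Möbius inversion gives N = (1/6) Σ μ(6/d)·2^d.
Divisors of 6: 1, 2, 3, 6; μ(6/d) for each: 1, -1, -1, 1.
Σ = 2^1 − 2^2 − 2^3 + 2^6 = 54.
N = 54/6 = 9.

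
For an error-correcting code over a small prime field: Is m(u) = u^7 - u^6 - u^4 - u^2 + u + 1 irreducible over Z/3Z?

No

Check for roots in Z/3Z: m(0) = 1; m(1) = 0 → root; m(2) = 2.
m(1) = 0, so (u − 1) divides m(u); m is reducible.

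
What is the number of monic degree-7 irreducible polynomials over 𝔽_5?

By the necklace-counting formula, N_5(7) = (1/7) Σ_{d|7} μ(7/d)·5^d.
Divisors of 7: 1, 7; μ(7/d) for each: -1, 1.
Σ = − 5^1 + 5^7 = 78120.
N = 78120/7 = 11160.

11160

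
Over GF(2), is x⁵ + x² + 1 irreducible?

Yes

Write g(x) = x⁵ + x² + 1.
Check for roots in GF(2): g(0) = 1; g(1) = 1.
No roots, so no linear factors.
Monic irreducibles of degree 2 over GF(2): x² + x + 1.
None of them divide g (all give nonzero remainder).
No irreducible factor of degree ≤ 2 exists, so g is irreducible over GF(2).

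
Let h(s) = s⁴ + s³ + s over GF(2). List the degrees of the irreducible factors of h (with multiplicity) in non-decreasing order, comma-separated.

1, 3

Roots in GF(2): h(0) = 0 → root; h(1) = 1.
Linear factors from roots: (s).
Complete factorization: h(s) = (s)·(s³ + s² + 1).
Factor degrees with multiplicity: 1 + 3 = 4.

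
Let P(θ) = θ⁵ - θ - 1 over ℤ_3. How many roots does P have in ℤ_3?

Evaluate at each of the 3 elements of ℤ_3:
P(0) = 2; P(1) = 2; P(2) = 2.
No element is a root.

0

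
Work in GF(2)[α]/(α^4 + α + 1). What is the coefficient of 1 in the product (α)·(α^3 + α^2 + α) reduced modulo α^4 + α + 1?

1

Multiply in GF(2)[α]: (α)·(α^3 + α^2 + α) = α^4 + α^3 + α^2.
Reduce using α^4 ≡ α + 1 (mod α^4 + α + 1).
Reduced: α^3 + α^2 + α + 1.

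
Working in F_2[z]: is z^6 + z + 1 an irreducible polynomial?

Write h(z) = z^6 + z + 1.
Check for roots in F_2: h(0) = 1; h(1) = 1.
No roots, so no linear factors.
Monic irreducibles of degree 2 over GF(2): z^2 + z + 1.
None of them divide h (all give nonzero remainder).
Monic irreducibles of degree 3 over GF(2): z^3 + z + 1, z^3 + z^2 + 1.
None of them divide h (all give nonzero remainder).
No irreducible factor of degree ≤ 3 exists, so h is irreducible over GF(2).

Yes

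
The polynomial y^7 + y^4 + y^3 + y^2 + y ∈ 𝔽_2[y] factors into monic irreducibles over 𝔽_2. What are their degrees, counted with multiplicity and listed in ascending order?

Write f(y) = y^7 + y^4 + y^3 + y^2 + y.
Roots in 𝔽_2: f(0) = 0 → root; f(1) = 1.
Linear factors from roots: (y).
Complete factorization: f(y) = (y)·(y^2 + y + 1)·(y^4 + y^3 + 1).
Factor degrees with multiplicity: 1 + 2 + 4 = 7.

1, 2, 4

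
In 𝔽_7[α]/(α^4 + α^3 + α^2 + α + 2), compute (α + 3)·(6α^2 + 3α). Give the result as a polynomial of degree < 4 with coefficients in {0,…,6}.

6α^3 + 2α

Multiply in 𝔽_7[α]: (α + 3)·(6α^2 + 3α) = 6α^3 + 2α.
Reduced: 6α^3 + 2α.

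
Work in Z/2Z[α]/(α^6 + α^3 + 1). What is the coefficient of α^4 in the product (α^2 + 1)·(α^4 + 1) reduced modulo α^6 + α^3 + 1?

1

Multiply in Z/2Z[α]: (α^2 + 1)·(α^4 + 1) = α^6 + α^4 + α^2 + 1.
Reduce using α^6 ≡ α^3 + 1 (mod α^6 + α^3 + 1).
Reduced: α^4 + α^3 + α^2.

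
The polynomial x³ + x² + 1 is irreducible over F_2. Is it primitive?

Yes

Write f(x) = x³ + x² + 1.
|GF(2^3)^×| = 2^3 − 1 = 7. Prime factorization: 7 = 7.
f is primitive ⇔ x has order 7 in GF(2)[x]/(f), i.e. x^(7/q) ≠ 1 for each prime q | 7.
x^(1) mod f = x.
None equal 1, so x has full order 7; f is primitive.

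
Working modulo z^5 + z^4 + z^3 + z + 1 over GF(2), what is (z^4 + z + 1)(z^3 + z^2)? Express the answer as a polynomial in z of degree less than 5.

z + 1

Multiply in GF(2)[z]: (z^4 + z + 1)·(z^3 + z^2) = z^7 + z^6 + z^4 + z^2.
Reduce using z^5 ≡ z^4 + z^3 + z + 1 (mod z^5 + z^4 + z^3 + z + 1).
Reduced: z + 1.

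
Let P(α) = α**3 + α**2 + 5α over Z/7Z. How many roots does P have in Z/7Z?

3

Evaluate at each of the 7 elements of Z/7Z:
P(0) = 0 → root; P(1) = 0 → root; P(2) = 1; P(3) = 2; P(4) = 2; P(5) = 0 → root; P(6) = 2.
Roots: {0, 1, 5}.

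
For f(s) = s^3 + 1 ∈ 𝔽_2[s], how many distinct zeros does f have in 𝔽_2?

1

Evaluate at each of the 2 elements of 𝔽_2:
f(0) = 1; f(1) = 0 → root.
Roots: {1}.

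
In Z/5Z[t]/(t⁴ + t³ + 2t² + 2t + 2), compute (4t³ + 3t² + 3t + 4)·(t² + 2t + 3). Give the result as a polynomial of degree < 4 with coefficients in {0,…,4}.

t^3 + 2t^2 + 3

Multiply in Z/5Z[t]: (4t³ + 3t² + 3t + 4)·(t² + 2t + 3) = 4t⁵ + t⁴ + t³ + 4t² + 2t + 2.
Reduce using t⁴ ≡ 4t³ + 3t² + 3t + 3 (mod t⁴ + t³ + 2t² + 2t + 2).
Reduced: t³ + 2t² + 3.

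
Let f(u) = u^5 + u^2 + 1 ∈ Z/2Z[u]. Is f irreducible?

Check for roots in Z/2Z: f(0) = 1; f(1) = 1.
No roots, so no linear factors.
Monic irreducibles of degree 2 over GF(2): u^2 + u + 1.
None of them divide f (all give nonzero remainder).
No irreducible factor of degree ≤ 2 exists, so f is irreducible over GF(2).

Yes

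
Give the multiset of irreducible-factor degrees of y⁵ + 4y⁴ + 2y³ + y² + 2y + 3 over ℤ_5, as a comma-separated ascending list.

Write g(y) = y⁵ + 4y⁴ + 2y³ + y² + 2y + 3.
Roots in ℤ_5: g(0) = 3; g(1) = 3; g(2) = 3; g(3) = 4; g(4) = 3.
Complete factorization: g(y) = (y⁵ + 4y⁴ + 2y³ + y² + 2y + 3).
Factor degrees with multiplicity: 5 = 5.

5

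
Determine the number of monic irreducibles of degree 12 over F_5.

By the necklace-counting formula, N_5(12) = (1/12) Σ_{d|12} μ(12/d)·5^d.
Divisors of 12: 1, 2, 3, 4, 6, 12; μ(12/d) for each: 0, 1, 0, -1, -1, 1.
Σ = 5^2 − 5^4 − 5^6 + 5^12 = 244124400.
N = 244124400/12 = 20343700.

20343700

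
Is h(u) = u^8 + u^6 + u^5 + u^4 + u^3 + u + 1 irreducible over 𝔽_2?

Check for roots in 𝔽_2: h(0) = 1; h(1) = 1.
No roots, so no linear factors.
Monic irreducibles of degree 2 over GF(2): u^2 + u + 1.
None of them divide h (all give nonzero remainder).
Monic irreducibles of degree 3 over GF(2): u^3 + u + 1, u^3 + u^2 + 1.
None of them divide h (all give nonzero remainder).
Monic irreducibles of degree 4 over GF(2): u^4 + u + 1, u^4 + u^3 + 1, u^4 + u^3 + u^2 + u + 1.
None of them divide h (all give nonzero remainder).
No irreducible factor of degree ≤ 4 exists, so h is irreducible over GF(2).

Yes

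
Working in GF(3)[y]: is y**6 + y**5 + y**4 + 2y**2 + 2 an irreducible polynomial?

Yes

Write P(y) = y**6 + y**5 + y**4 + 2y**2 + 2.
Check for roots in GF(3): P(0) = 2; P(1) = 1; P(2) = 2.
No roots, so no linear factors.
Monic irreducibles of degree 2 over GF(3): y**2 + 1, y**2 + y + 2, y**2 + 2y + 2.
None of them divide P (all give nonzero remainder).
Degree-3 irreducible divisors: test the 8 monic irreducibles of degree 3 over GF(3).
None of them divide P (all give nonzero remainder).
No irreducible factor of degree ≤ 3 exists, so P is irreducible over GF(3).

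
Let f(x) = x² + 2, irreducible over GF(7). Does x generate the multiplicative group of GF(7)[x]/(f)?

|GF(7^2)^×| = 7^2 − 1 = 48. Prime factorization: 48 = 2^4·3.
f is primitive ⇔ x has order 48 in GF(7)[x]/(f), i.e. x^(48/q) ≠ 1 for each prime q | 48.
x^(24) mod f = 1
x^(16) mod f = 4.
Since x^(24) = 1, the order of x divides 24 < 48; not primitive.

No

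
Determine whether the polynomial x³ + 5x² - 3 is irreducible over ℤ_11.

Write m(x) = x³ + 5x² - 3.
Check each element of ℤ_11 for a root: m(0)=8, m(1)=3, m(2)=3, m(3)=3, m(4)=9, m(5)=5, m(6)=8, m(7)=2, m(8)=4, m(9)=9, m(10)=1.
No roots. A degree-3 polynomial over a field with no linear factor is irreducible.

Yes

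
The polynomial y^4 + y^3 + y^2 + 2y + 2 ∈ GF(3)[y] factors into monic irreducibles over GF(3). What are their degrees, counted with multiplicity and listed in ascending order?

4

Write f(y) = y^4 + y^3 + y^2 + 2y + 2.
Roots in GF(3): f(0) = 2; f(1) = 1; f(2) = 1.
Complete factorization: f(y) = (y^4 + y^3 + y^2 + 2y + 2).
Factor degrees with multiplicity: 4 = 4.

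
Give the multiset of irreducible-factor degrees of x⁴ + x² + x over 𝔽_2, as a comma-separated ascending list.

Write g(x) = x⁴ + x² + x.
Roots in 𝔽_2: g(0) = 0 → root; g(1) = 1.
Linear factors from roots: (x).
Complete factorization: g(x) = (x)·(x³ + x + 1).
Factor degrees with multiplicity: 1 + 3 = 4.

1, 3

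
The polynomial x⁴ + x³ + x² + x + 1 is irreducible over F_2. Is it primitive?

Write f(x) = x⁴ + x³ + x² + x + 1.
|GF(2^4)^×| = 2^4 − 1 = 15. Prime factorization: 15 = 3·5.
f is primitive ⇔ x has order 15 in GF(2)[x]/(f), i.e. x^(15/q) ≠ 1 for each prime q | 15.
x^(5) mod f = 1
x^(3) mod f = x³.
Since x^(5) = 1, the order of x divides 5 < 15; not primitive.

No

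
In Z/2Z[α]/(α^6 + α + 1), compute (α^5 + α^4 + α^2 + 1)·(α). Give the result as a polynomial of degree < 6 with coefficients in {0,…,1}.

α^5 + α^3 + 1

Multiply in Z/2Z[α]: (α^5 + α^4 + α^2 + 1)·(α) = α^6 + α^5 + α^3 + α.
Reduce using α^6 ≡ α + 1 (mod α^6 + α + 1).
Reduced: α^5 + α^3 + 1.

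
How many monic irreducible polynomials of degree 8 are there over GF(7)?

By the necklace-counting formula, N_7(8) = (1/8) Σ_{d|8} μ(8/d)·7^d.
Divisors of 8: 1, 2, 4, 8; μ(8/d) for each: 0, 0, -1, 1.
Σ = − 7^4 + 7^8 = 5762400.
N = 5762400/8 = 720300.

720300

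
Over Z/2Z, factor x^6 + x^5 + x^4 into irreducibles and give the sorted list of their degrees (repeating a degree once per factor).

1, 1, 1, 1, 2

Write h(x) = x^6 + x^5 + x^4.
Roots in Z/2Z: h(0) = 0 → root; h(1) = 1.
Linear factors from roots: (x).
Complete factorization: h(x) = (x)^4·(x^2 + x + 1).
Factor degrees with multiplicity: 1 + 1 + 1 + 1 + 2 = 6.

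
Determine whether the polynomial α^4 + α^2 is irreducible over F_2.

No

Write g(α) = α^4 + α^2.
Check for roots in F_2: g(0) = 0 → root; g(1) = 0 → root.
g(0) = 0, so (α) divides g(α); g is reducible.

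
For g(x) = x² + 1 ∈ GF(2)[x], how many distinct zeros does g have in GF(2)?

Evaluate at each of the 2 elements of GF(2):
g(0) = 1; g(1) = 0 → root.
Roots: {1}.

1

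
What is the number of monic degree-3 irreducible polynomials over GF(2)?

Gauss's count: N_{2}(3) = (1/3) Σ_{d|3} μ(3/d)·2^d.
Divisors of 3: 1, 3; μ(3/d) for each: -1, 1.
Σ = − 2^1 + 2^3 = 6.
N = 6/3 = 2.

2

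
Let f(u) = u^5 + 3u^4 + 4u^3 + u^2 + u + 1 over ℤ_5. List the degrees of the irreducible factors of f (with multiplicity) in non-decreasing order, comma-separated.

Roots in ℤ_5: f(0) = 1; f(1) = 1; f(2) = 4; f(3) = 2; f(4) = 4.
Complete factorization: f(u) = (u^5 + 3u^4 + 4u^3 + u^2 + u + 1).
Factor degrees with multiplicity: 5 = 5.

5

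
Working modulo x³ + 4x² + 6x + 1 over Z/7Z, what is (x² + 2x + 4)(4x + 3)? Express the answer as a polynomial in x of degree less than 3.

2x^2 + 5x + 1

Multiply in Z/7Z[x]: (x² + 2x + 4)·(4x + 3) = 4x³ + 4x² + x + 5.
Reduce using x³ ≡ 3x² + x + 6 (mod x³ + 4x² + 6x + 1).
Reduced: 2x² + 5x + 1.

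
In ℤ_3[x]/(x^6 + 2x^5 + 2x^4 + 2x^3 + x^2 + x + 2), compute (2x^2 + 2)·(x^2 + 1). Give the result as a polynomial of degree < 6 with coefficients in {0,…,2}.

2x^4 + x^2 + 2

Multiply in ℤ_3[x]: (2x^2 + 2)·(x^2 + 1) = 2x^4 + x^2 + 2.
Reduced: 2x^4 + x^2 + 2.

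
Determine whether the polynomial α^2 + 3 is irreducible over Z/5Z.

Yes

Write g(α) = α^2 + 3.
Check for roots in Z/5Z: g(0) = 3; g(1) = 4; g(2) = 2; g(3) = 2; g(4) = 4.
No roots. A degree-2 polynomial over a field with no linear factor is irreducible.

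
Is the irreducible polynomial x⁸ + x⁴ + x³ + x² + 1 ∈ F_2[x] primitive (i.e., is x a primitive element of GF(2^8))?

Write f(x) = x⁸ + x⁴ + x³ + x² + 1.
|GF(2^8)^×| = 2^8 − 1 = 255. Prime factorization: 255 = 3·5·17.
f is primitive ⇔ x has order 255 in GF(2)[x]/(f), i.e. x^(255/q) ≠ 1 for each prime q | 255.
x^(85) mod f = x⁷ + x⁶ + x⁴ + x² + x.
x^(51) mod f = x³ + x.
x^(15) mod f = x⁵ + x² + x.
None equal 1, so x has full order 255; f is primitive.

Yes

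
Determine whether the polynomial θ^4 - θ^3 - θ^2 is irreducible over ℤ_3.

No

Write P(θ) = θ^4 - θ^3 - θ^2.
Check for roots in ℤ_3: P(0) = 0 → root; P(1) = 2; P(2) = 1.
P(0) = 0, so (θ) divides P(θ); P is reducible.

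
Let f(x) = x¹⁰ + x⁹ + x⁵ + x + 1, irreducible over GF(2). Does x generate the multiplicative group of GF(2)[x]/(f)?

No

|GF(2^10)^×| = 2^10 − 1 = 1023. Prime factorization: 1023 = 3·11·31.
f is primitive ⇔ x has order 1023 in GF(2)[x]/(f), i.e. x^(1023/q) ≠ 1 for each prime q | 1023.
x^(341) mod f = x⁹ + x⁶ + x⁵ + x² + 1.
x^(93) mod f = x⁸ + x² + x + 1.
x^(33) mod f = 1
Since x^(33) = 1, the order of x divides 33 < 1023; not primitive.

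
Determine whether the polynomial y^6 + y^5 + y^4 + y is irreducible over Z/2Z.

Write g(y) = y^6 + y^5 + y^4 + y.
Check for roots in Z/2Z: g(0) = 0 → root; g(1) = 0 → root.
g(0) = 0, so (y) divides g(y); g is reducible.

No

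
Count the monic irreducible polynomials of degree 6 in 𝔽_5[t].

By the necklace-counting formula, N_5(6) = (1/6) Σ_{d|6} μ(6/d)·5^d.
Divisors of 6: 1, 2, 3, 6; μ(6/d) for each: 1, -1, -1, 1.
Σ = 5^1 − 5^2 − 5^3 + 5^6 = 15480.
N = 15480/6 = 2580.

2580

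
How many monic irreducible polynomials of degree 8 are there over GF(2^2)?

By the necklace-counting formula, N_4(8) = (1/8) Σ_{d|8} μ(8/d)·4^d.
Divisors of 8: 1, 2, 4, 8; μ(8/d) for each: 0, 0, -1, 1.
Σ = − 4^4 + 4^8 = 65280.
N = 65280/8 = 8160.

8160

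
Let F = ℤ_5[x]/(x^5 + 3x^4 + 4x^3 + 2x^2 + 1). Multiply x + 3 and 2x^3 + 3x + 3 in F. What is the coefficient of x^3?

Multiply in ℤ_5[x]: (x + 3)·(2x^3 + 3x + 3) = 2x^4 + x^3 + 3x^2 + 2x + 4.
Reduced: 2x^4 + x^3 + 3x^2 + 2x + 4.

1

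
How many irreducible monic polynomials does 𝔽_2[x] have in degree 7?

By the necklace-counting formula, N_2(7) = (1/7) Σ_{d|7} μ(7/d)·2^d.
Divisors of 7: 1, 7; μ(7/d) for each: -1, 1.
Σ = − 2^1 + 2^7 = 126.
N = 126/7 = 18.

18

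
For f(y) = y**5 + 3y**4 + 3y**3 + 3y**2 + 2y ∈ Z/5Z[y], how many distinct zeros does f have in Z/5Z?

Evaluate at each of the 5 elements of Z/5Z:
f(0) = 0 → root; f(1) = 2; f(2) = 0 → root; f(3) = 0 → root; f(4) = 0 → root.
Roots: {0, 2, 3, 4}.

4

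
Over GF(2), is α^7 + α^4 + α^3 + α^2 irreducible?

Write P(α) = α^7 + α^4 + α^3 + α^2.
Check for roots in GF(2): P(0) = 0 → root; P(1) = 0 → root.
P(0) = 0, so (α) divides P(α); P is reducible.

No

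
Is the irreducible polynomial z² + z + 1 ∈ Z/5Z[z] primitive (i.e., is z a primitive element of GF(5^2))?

Write f(z) = z² + z + 1.
|GF(5^2)^×| = 5^2 − 1 = 24. Prime factorization: 24 = 2^3·3.
f is primitive ⇔ z has order 24 in GF(5)[z]/(f), i.e. z^(24/q) ≠ 1 for each prime q | 24.
z^(12) mod f = 1
z^(8) mod f = 4z + 4.
Since z^(12) = 1, the order of z divides 12 < 24; not primitive.

No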